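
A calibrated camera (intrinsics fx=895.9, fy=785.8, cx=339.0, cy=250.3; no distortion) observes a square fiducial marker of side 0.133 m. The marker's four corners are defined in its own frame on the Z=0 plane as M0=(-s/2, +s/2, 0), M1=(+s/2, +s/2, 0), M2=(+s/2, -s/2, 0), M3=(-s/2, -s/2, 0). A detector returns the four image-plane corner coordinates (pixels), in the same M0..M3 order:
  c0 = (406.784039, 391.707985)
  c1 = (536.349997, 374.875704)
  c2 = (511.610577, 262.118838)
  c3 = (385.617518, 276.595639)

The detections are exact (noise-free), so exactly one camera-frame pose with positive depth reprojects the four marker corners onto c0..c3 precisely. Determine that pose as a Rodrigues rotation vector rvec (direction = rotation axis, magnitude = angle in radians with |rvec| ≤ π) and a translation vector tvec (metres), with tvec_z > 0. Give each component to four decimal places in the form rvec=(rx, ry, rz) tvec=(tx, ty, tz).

Intrinsics K: fx=895.9, fy=785.8, cx=339.0, cy=250.3
Marker side s = 0.133 m; corners in marker frame (Z=0):
  M0 = (-0.0665, +0.0665, 0)
  M1 = (+0.0665, +0.0665, 0)
  M2 = (+0.0665, -0.0665, 0)
  M3 = (-0.0665, -0.0665, 0)
Detected image corners:
  c0 = (406.784039, 391.707985) px
  c1 = (536.349997, 374.875704) px
  c2 = (511.610577, 262.118838) px
  c3 = (385.617518, 276.595639) px
Planar DLT: solve 8×8 A·h = b for H (H[2,2]=1):
  H  [+1017.36576 +65.75380 +460.43790]
  H  [-77.26253 +780.73338 +325.37976]
  H  [+0.12351 -0.23242 +1.00000]
B = K⁻¹H; ‖b₁‖=1.104441, ‖b₂‖=1.104441; λ = 2/(‖b₁‖+‖b₂‖) = 0.905436, sign → tz>0 ⇒ λ=+0.905436
r₁ = λ·B[:,0] = (+0.98588,-0.12465,+0.11183); r₂ = λ·B[:,1] = (+0.14608,+0.96663,-0.21044)
r₃ = r₁×r₂ = (-0.08187,+0.22381,+0.97119); SVD([r₁ r₂ r₃]) → R = UVᵀ:
  R  [+0.98588 +0.14608 -0.08187]
  R  [-0.12465 +0.96663 +0.22381]
  R  [+0.11183 -0.21044 +0.97119]
t = (+0.12273, +0.08651, +0.90544) m
tr R = 2.923698; θ = arccos((tr R − 1)/2) = 0.277114 rad = 15.877°
axis k = ((R−Rᵀ)₃₂, (R−Rᵀ)₁₃, (R−Rᵀ)₂₁) / (2 sinθ) = (-0.793642, -0.354000, -0.494789)
rvec = θ·k = (-0.219930, -0.098099, -0.137113)

rvec=(-0.2199, -0.0981, -0.1371) tvec=(0.1227, 0.0865, 0.9054)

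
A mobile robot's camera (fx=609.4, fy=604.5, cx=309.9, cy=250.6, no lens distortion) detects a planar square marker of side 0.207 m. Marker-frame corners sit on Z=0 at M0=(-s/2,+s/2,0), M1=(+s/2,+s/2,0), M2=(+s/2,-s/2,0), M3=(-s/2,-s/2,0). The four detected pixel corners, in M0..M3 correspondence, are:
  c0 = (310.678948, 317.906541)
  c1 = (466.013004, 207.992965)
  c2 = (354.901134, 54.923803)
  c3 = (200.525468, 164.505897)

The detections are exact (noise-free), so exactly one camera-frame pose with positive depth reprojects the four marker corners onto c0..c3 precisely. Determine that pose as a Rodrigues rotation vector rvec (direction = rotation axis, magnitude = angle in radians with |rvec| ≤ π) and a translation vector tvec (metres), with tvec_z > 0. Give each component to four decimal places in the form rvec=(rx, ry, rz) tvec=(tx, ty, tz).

rvec=(-0.0144, 0.0097, -0.6200) tvec=(0.0250, -0.0707, 0.6631)

Intrinsics K: fx=609.4, fy=604.5, cx=309.9, cy=250.6
Marker side s = 0.207 m; corners in marker frame (Z=0):
  M0 = (-0.1035, +0.1035, 0)
  M1 = (+0.1035, +0.1035, 0)
  M2 = (+0.1035, -0.1035, 0)
  M3 = (-0.1035, -0.1035, 0)
Detected image corners:
  c0 = (310.678948, 317.906541) px
  c1 = (466.013004, 207.992965) px
  c2 = (354.901134, 54.923803) px
  c3 = (200.525468, 164.505897) px
Planar DLT: solve 8×8 A·h = b for H (H[2,2]=1):
  H  [+745.66999 +526.22408 +332.83001]
  H  [-531.53205 +735.66023 +186.17749]
  H  [-0.00725 -0.02472 +1.00000]
B = K⁻¹H; ‖b₁‖=1.508044, ‖b₂‖=1.508044; λ = 2/(‖b₁‖+‖b₂‖) = 0.663110, sign → tz>0 ⇒ λ=+0.663110
r₁ = λ·B[:,0] = (+0.81384,-0.58107,-0.00481); r₂ = λ·B[:,1] = (+0.58094,+0.81378,-0.01639)
r₃ = r₁×r₂ = (+0.01344,+0.01055,+0.99985); SVD([r₁ r₂ r₃]) → R = UVᵀ:
  R  [+0.81384 +0.58094 +0.01344]
  R  [-0.58107 +0.81378 +0.01055]
  R  [-0.00481 -0.01639 +0.99985]
t = (+0.02495, -0.07067, +0.66311) m
tr R = 2.627473; θ = arccos((tr R − 1)/2) = 0.620244 rad = 35.537°
axis k = ((R−Rᵀ)₃₂, (R−Rᵀ)₁₃, (R−Rᵀ)₂₁) / (2 sinθ) = (-0.023171, +0.015696, -0.999608)
rvec = θ·k = (-0.014372, +0.009736, -0.620001)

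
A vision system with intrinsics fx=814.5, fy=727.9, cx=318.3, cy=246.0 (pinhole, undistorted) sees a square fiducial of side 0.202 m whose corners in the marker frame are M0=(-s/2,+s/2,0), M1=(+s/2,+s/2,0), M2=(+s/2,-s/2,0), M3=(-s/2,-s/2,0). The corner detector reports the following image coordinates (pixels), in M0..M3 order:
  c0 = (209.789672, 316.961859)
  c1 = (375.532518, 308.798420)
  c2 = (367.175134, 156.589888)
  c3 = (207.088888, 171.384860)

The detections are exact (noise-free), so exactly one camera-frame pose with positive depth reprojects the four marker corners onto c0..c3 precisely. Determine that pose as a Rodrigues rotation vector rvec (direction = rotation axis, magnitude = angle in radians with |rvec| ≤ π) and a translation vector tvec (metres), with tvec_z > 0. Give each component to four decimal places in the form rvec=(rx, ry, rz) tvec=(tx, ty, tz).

Intrinsics K: fx=814.5, fy=727.9, cx=318.3, cy=246.0
Marker side s = 0.202 m; corners in marker frame (Z=0):
  M0 = (-0.1010, +0.1010, 0)
  M1 = (+0.1010, +0.1010, 0)
  M2 = (+0.1010, -0.1010, 0)
  M3 = (-0.1010, -0.1010, 0)
Detected image corners:
  c0 = (209.789672, 316.961859) px
  c1 = (375.532518, 308.798420) px
  c2 = (367.175134, 156.589888) px
  c3 = (207.088888, 171.384860) px
Planar DLT: solve 8×8 A·h = b for H (H[2,2]=1):
  H  [+738.69159 -20.49386 +287.93275]
  H  [-112.68616 +697.60914 +237.33596]
  H  [-0.23313 -0.16398 +1.00000]
B = K⁻¹H; ‖b₁‖=1.027715, ‖b₂‖=1.027715; λ = 2/(‖b₁‖+‖b₂‖) = 0.973032, sign → tz>0 ⇒ λ=+0.973032
r₁ = λ·B[:,0] = (+0.97112,-0.07397,-0.22684); r₂ = λ·B[:,1] = (+0.03787,+0.98646,-0.15955)
r₃ = r₁×r₂ = (+0.23558,+0.14635,+0.96077); SVD([r₁ r₂ r₃]) → R = UVᵀ:
  R  [+0.97112 +0.03787 +0.23558]
  R  [-0.07397 +0.98646 +0.14635]
  R  [-0.22684 -0.15955 +0.96077]
t = (-0.03628, -0.01158, +0.97303) m
tr R = 2.918353; θ = arccos((tr R − 1)/2) = 0.286720 rad = 16.428°
axis k = ((R−Rᵀ)₃₂, (R−Rᵀ)₁₃, (R−Rᵀ)₂₁) / (2 sinθ) = (-0.540840, +0.817554, -0.197732)
rvec = θ·k = (-0.155070, +0.234409, -0.056694)

rvec=(-0.1551, 0.2344, -0.0567) tvec=(-0.0363, -0.0116, 0.9730)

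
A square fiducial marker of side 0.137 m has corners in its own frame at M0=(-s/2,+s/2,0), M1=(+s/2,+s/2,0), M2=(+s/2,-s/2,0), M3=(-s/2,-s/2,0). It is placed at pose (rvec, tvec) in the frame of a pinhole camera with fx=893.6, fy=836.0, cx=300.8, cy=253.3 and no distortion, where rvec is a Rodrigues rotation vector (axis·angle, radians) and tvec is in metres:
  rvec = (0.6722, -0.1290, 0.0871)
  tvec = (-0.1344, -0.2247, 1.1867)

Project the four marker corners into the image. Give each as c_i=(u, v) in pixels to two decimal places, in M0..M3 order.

c0=(146.49, 133.96) c1=(246.66, 139.48) c2=(255.65, 53.89) c3=(148.20, 46.44)

Intrinsics K: fx=893.6, fy=836.0, cx=300.8, cy=253.3
Marker side s = 0.137 m; corners in marker frame (Z=0):
  M0 = (-0.0685, +0.0685, 0)
  M1 = (+0.0685, +0.0685, 0)
  M2 = (+0.0685, -0.0685, 0)
  M3 = (-0.0685, -0.0685, 0)
rvec = (0.6722, -0.1290, 0.0871), |rvec| = θ = 0.68999 rad = 39.533°
Rodrigues: sinθ=0.63653, 1−cosθ=0.22874; R = I + sinθ·[k]× + (1−cosθ)·[k]×²:
    [+0.98836 -0.12202 -0.09087]
    [+0.03869 +0.77925 -0.62552]
    [+0.14714 +0.61472 +0.77490]
t = (-0.1344, -0.2247, 1.1867) m
M0: Pc = R·M0+t = (-0.21046, -0.17397, +1.21873); u = 893.6·(-0.21046)/1.21873 + 300.8 = 146.4855, v = 836.0·(-0.17397)/1.21873 + 253.3 = 133.9625
M1: Pc = R·M1+t = (-0.07506, -0.16867, +1.23889); u = 893.6·(-0.07506)/1.23889 + 300.8 = 246.6631, v = 836.0·(-0.16867)/1.23889 + 253.3 = 139.4808
M2: Pc = R·M2+t = (-0.05834, -0.27543, +1.15467); u = 893.6·(-0.05834)/1.15467 + 300.8 = 255.6512, v = 836.0·(-0.27543)/1.15467 + 253.3 = 53.8853
M3: Pc = R·M3+t = (-0.19374, -0.28073, +1.13451); u = 893.6·(-0.19374)/1.13451 + 300.8 = 148.1969, v = 836.0·(-0.28073)/1.13451 + 253.3 = 46.4365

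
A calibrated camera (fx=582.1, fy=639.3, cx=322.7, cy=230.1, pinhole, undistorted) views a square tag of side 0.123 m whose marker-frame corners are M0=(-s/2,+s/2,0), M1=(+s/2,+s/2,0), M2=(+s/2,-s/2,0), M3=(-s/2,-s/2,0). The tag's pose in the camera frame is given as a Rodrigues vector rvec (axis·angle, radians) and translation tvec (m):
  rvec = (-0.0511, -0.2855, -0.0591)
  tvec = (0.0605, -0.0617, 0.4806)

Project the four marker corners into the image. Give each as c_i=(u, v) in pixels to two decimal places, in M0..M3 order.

c0=(329.80, 233.92) c1=(467.73, 225.55) c2=(456.87, 68.99) c3=(319.66, 65.57)

Intrinsics K: fx=582.1, fy=639.3, cx=322.7, cy=230.1
Marker side s = 0.123 m; corners in marker frame (Z=0):
  M0 = (-0.0615, +0.0615, 0)
  M1 = (+0.0615, +0.0615, 0)
  M2 = (+0.0615, -0.0615, 0)
  M3 = (-0.0615, -0.0615, 0)
rvec = (-0.0511, -0.2855, -0.0591), |rvec| = θ = 0.29600 rad = 16.959°
Rodrigues: sinθ=0.29169, 1−cosθ=0.04349; R = I + sinθ·[k]× + (1−cosθ)·[k]×²:
    [+0.95781 +0.06548 -0.27985]
    [-0.05100 +0.99697 +0.05873]
    [+0.28285 -0.04198 +0.95825]
t = (0.0605, -0.0617, 0.4806) m
M0: Pc = R·M0+t = (+0.00562, +0.00275, +0.46062); u = 582.1·(+0.00562)/0.46062 + 322.7 = 329.8046, v = 639.3·(+0.00275)/0.46062 + 230.1 = 233.9169
M1: Pc = R·M1+t = (+0.12343, -0.00352, +0.49541); u = 582.1·(+0.12343)/0.49541 + 322.7 = 467.7304, v = 639.3·(-0.00352)/0.49541 + 230.1 = 225.5541
M2: Pc = R·M2+t = (+0.11538, -0.12615, +0.50058); u = 582.1·(+0.11538)/0.50058 + 322.7 = 456.8683, v = 639.3·(-0.12615)/0.50058 + 230.1 = 68.9904
M3: Pc = R·M3+t = (-0.00243, -0.11988, +0.46579); u = 582.1·(-0.00243)/0.46579 + 322.7 = 319.6603, v = 639.3·(-0.11988)/0.46579 + 230.1 = 65.5665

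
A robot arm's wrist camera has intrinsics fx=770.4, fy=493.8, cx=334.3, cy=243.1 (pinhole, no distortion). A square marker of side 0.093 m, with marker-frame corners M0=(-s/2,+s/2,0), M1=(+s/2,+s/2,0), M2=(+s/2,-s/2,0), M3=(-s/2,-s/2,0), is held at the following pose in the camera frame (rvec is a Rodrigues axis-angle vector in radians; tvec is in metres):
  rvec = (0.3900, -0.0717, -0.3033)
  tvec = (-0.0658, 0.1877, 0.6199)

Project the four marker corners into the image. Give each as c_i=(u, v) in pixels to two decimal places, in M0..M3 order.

Intrinsics K: fx=770.4, fy=493.8, cx=334.3, cy=243.1
Marker side s = 0.093 m; corners in marker frame (Z=0):
  M0 = (-0.0465, +0.0465, 0)
  M1 = (+0.0465, +0.0465, 0)
  M2 = (+0.0465, -0.0465, 0)
  M3 = (-0.0465, -0.0465, 0)
rvec = (0.3900, -0.0717, -0.3033), |rvec| = θ = 0.49923 rad = 28.604°
Rodrigues: sinθ=0.47875, 1−cosθ=0.12205; R = I + sinθ·[k]× + (1−cosθ)·[k]×²:
    [+0.95243 +0.27716 -0.12668]
    [-0.30455 +0.88047 -0.36335]
    [+0.01083 +0.38465 +0.92300]
t = (-0.0658, 0.1877, 0.6199) m
M0: Pc = R·M0+t = (-0.09720, +0.24280, +0.63728); u = 770.4·(-0.09720)/0.63728 + 334.3 = 216.7965, v = 493.8·(+0.24280)/0.63728 + 243.1 = 431.2369
M1: Pc = R·M1+t = (-0.00862, +0.21448, +0.63829); u = 770.4·(-0.00862)/0.63829 + 334.3 = 323.8914, v = 493.8·(+0.21448)/0.63829 + 243.1 = 409.0282
M2: Pc = R·M2+t = (-0.03440, +0.13260, +0.60252); u = 770.4·(-0.03440)/0.60252 + 334.3 = 290.3151, v = 493.8·(+0.13260)/0.60252 + 243.1 = 351.7710
M3: Pc = R·M3+t = (-0.12298, +0.16092, +0.60151); u = 770.4·(-0.12298)/0.60151 + 334.3 = 176.7948, v = 493.8·(+0.16092)/0.60151 + 243.1 = 375.2046

c0=(216.80, 431.24) c1=(323.89, 409.03) c2=(290.32, 351.77) c3=(176.79, 375.20)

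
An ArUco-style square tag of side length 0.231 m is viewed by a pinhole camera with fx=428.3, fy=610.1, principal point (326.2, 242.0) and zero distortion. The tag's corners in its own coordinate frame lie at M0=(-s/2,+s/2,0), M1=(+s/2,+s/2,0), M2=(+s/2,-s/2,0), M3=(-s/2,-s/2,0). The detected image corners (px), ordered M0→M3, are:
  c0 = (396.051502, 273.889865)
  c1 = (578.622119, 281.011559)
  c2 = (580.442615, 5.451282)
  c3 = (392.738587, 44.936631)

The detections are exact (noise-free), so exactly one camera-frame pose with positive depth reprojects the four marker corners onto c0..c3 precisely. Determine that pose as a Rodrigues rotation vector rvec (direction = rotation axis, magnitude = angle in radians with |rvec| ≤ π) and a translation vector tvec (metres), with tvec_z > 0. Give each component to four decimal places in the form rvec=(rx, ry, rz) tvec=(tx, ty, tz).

rvec=(0.0762, 0.4661, -0.0150) tvec=(0.2019, -0.0820, 0.5676)

Intrinsics K: fx=428.3, fy=610.1, cx=326.2, cy=242.0
Marker side s = 0.231 m; corners in marker frame (Z=0):
  M0 = (-0.1155, +0.1155, 0)
  M1 = (+0.1155, +0.1155, 0)
  M2 = (+0.1155, -0.1155, 0)
  M3 = (-0.1155, -0.1155, 0)
Detected image corners:
  c0 = (396.051502, 273.889865) px
  c1 = (578.622119, 281.011559) px
  c2 = (580.442615, 5.451282) px
  c3 = (392.738587, 44.936631) px
Planar DLT: solve 8×8 A·h = b for H (H[2,2]=1):
  H  [+415.66406 +64.25264 +478.50202]
  H  [-188.45115 +1101.43994 +153.85750]
  H  [-0.79192 +0.12322 +1.00000]
B = K⁻¹H; ‖b₁‖=1.761678, ‖b₂‖=1.761678; λ = 2/(‖b₁‖+‖b₂‖) = 0.567641, sign → tz>0 ⇒ λ=+0.567641
r₁ = λ·B[:,0] = (+0.89326,+0.00297,-0.44953); r₂ = λ·B[:,1] = (+0.03188,+0.99704,+0.06995)
r₃ = r₁×r₂ = (+0.44841,-0.07681,+0.89052); SVD([r₁ r₂ r₃]) → R = UVᵀ:
  R  [+0.89326 +0.03188 +0.44841]
  R  [+0.00297 +0.99704 -0.07681]
  R  [-0.44953 +0.06995 +0.89052]
t = (+0.20185, -0.08201, +0.56764) m
tr R = 2.780826; θ = arccos((tr R − 1)/2) = 0.472545 rad = 27.075°
axis k = ((R−Rᵀ)₃₂, (R−Rᵀ)₁₃, (R−Rᵀ)₂₁) / (2 sinθ) = (+0.161221, +0.986407, -0.031760)
rvec = θ·k = (+0.076184, +0.466122, -0.015008)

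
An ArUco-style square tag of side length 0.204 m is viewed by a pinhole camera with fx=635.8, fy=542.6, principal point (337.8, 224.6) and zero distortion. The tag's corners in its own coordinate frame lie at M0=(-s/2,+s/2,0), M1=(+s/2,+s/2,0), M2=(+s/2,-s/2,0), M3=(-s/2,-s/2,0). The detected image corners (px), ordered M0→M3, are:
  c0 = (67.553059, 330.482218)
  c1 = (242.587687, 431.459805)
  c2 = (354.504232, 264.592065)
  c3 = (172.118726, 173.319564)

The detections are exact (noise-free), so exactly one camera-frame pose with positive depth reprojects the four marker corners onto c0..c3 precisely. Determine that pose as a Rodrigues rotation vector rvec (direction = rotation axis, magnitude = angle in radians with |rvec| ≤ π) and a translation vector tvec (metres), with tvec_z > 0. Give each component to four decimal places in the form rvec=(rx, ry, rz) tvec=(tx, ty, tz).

Intrinsics K: fx=635.8, fy=542.6, cx=337.8, cy=224.6
Marker side s = 0.204 m; corners in marker frame (Z=0):
  M0 = (-0.1020, +0.1020, 0)
  M1 = (+0.1020, +0.1020, 0)
  M2 = (+0.1020, -0.1020, 0)
  M3 = (-0.1020, -0.1020, 0)
Detected image corners:
  c0 = (67.553059, 330.482218) px
  c1 = (242.587687, 431.459805) px
  c2 = (354.504232, 264.592065) px
  c3 = (172.118726, 173.319564) px
Planar DLT: solve 8×8 A·h = b for H (H[2,2]=1):
  H  [+812.39970 -526.37528 +206.32346]
  H  [+380.04924 +798.70219 +298.61755]
  H  [-0.30402 +0.01749 +1.00000]
B = K⁻¹H; ‖b₁‖=1.687211, ‖b₂‖=1.687211; λ = 2/(‖b₁‖+‖b₂‖) = 0.592694, sign → tz>0 ⇒ λ=+0.592694
r₁ = λ·B[:,0] = (+0.85306,+0.48972,-0.18019); r₂ = λ·B[:,1] = (-0.49620,+0.86815,+0.01037)
r₃ = r₁×r₂ = (+0.16151,+0.08056,+0.98358); SVD([r₁ r₂ r₃]) → R = UVᵀ:
  R  [+0.85306 -0.49620 +0.16151]
  R  [+0.48972 +0.86815 +0.08056]
  R  [-0.18019 +0.01037 +0.98358]
t = (-0.12256, +0.08085, +0.59269) m
tr R = 2.704781; θ = arccos((tr R − 1)/2) = 0.550257 rad = 31.527°
axis k = ((R−Rᵀ)₃₂, (R−Rᵀ)₁₃, (R−Rᵀ)₂₁) / (2 sinθ) = (-0.067121, +0.326731, +0.942731)
rvec = θ·k = (-0.036934, +0.179786, +0.518744)

rvec=(-0.0369, 0.1798, 0.5187) tvec=(-0.1226, 0.0809, 0.5927)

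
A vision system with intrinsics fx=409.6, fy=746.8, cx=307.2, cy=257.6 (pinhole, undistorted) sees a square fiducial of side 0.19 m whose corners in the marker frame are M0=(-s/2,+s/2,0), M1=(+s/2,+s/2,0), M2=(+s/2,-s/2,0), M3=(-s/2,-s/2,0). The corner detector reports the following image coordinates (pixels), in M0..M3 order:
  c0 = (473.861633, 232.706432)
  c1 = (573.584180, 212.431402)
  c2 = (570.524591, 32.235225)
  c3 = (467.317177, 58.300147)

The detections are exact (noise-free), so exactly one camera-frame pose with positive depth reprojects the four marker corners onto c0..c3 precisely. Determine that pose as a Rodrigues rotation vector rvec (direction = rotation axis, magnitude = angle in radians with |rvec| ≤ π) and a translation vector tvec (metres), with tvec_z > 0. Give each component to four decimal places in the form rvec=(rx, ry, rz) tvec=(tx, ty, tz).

Intrinsics K: fx=409.6, fy=746.8, cx=307.2, cy=257.6
Marker side s = 0.19 m; corners in marker frame (Z=0):
  M0 = (-0.0950, +0.0950, 0)
  M1 = (+0.0950, +0.0950, 0)
  M2 = (+0.0950, -0.0950, 0)
  M3 = (-0.0950, -0.0950, 0)
Detected image corners:
  c0 = (473.861633, 232.706432) px
  c1 = (573.584180, 212.431402) px
  c2 = (570.524591, 32.235225) px
  c3 = (467.317177, 58.300147) px
Planar DLT: solve 8×8 A·h = b for H (H[2,2]=1):
  H  [+457.05212 +123.27457 +520.65461]
  H  [-141.40675 +958.09278 +135.66156]
  H  [-0.14734 +0.18774 +1.00000]
B = K⁻¹H; ‖b₁‖=1.242916, ‖b₂‖=1.242916; λ = 2/(‖b₁‖+‖b₂‖) = 0.804559, sign → tz>0 ⇒ λ=+0.804559
r₁ = λ·B[:,0] = (+0.98667,-0.11145,-0.11854); r₂ = λ·B[:,1] = (+0.12886,+0.98009,+0.15105)
r₃ = r₁×r₂ = (+0.09935,-0.16431,+0.98139); SVD([r₁ r₂ r₃]) → R = UVᵀ:
  R  [+0.98667 +0.12886 +0.09935]
  R  [-0.11145 +0.98009 -0.16431]
  R  [-0.11854 +0.15105 +0.98139]
t = (+0.41928, -0.13137, +0.80456) m
tr R = 2.948159; θ = arccos((tr R − 1)/2) = 0.228180 rad = 13.074°
axis k = ((R−Rᵀ)₃₂, (R−Rᵀ)₁₃, (R−Rᵀ)₂₁) / (2 sinθ) = (+0.697058, +0.481620, -0.531180)
rvec = θ·k = (+0.159055, +0.109896, -0.121205)

rvec=(0.1591, 0.1099, -0.1212) tvec=(0.4193, -0.1314, 0.8046)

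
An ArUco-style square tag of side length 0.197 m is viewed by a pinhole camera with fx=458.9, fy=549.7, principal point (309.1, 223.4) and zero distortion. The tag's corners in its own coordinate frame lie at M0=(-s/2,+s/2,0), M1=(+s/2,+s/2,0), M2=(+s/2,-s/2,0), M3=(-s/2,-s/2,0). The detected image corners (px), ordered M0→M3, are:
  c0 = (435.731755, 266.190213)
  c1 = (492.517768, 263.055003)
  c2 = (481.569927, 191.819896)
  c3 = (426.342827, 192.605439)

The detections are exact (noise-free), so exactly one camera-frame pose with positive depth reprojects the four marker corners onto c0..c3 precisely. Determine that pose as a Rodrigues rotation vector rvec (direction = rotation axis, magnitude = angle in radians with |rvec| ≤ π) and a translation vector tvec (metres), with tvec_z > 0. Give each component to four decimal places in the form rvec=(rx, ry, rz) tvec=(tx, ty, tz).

rvec=(-0.2580, -0.2295, -0.0542) tvec=(0.4742, 0.0116, 1.4478)

Intrinsics K: fx=458.9, fy=549.7, cx=309.1, cy=223.4
Marker side s = 0.197 m; corners in marker frame (Z=0):
  M0 = (-0.0985, +0.0985, 0)
  M1 = (+0.0985, +0.0985, 0)
  M2 = (+0.0985, -0.0985, 0)
  M3 = (-0.0985, -0.0985, 0)
Detected image corners:
  c0 = (435.731755, 266.190213) px
  c1 = (492.517768, 263.055003) px
  c2 = (481.569927, 191.819896) px
  c3 = (426.342827, 192.605439) px
Planar DLT: solve 8×8 A·h = b for H (H[2,2]=1):
  H  [+357.72605 -26.52365 +459.39688]
  H  [+26.71998 +328.55584 +227.79464]
  H  [+0.16011 -0.17036 +1.00000]
B = K⁻¹H; ‖b₁‖=0.690701, ‖b₂‖=0.690701; λ = 2/(‖b₁‖+‖b₂‖) = 1.447803, sign → tz>0 ⇒ λ=+1.447803
r₁ = λ·B[:,0] = (+0.97247,-0.02383,+0.23180); r₂ = λ·B[:,1] = (+0.08245,+0.96559,-0.24665)
r₃ = r₁×r₂ = (-0.21795,+0.25897,+0.94097); SVD([r₁ r₂ r₃]) → R = UVᵀ:
  R  [+0.97247 +0.08245 -0.21795]
  R  [-0.02383 +0.96559 +0.25897]
  R  [+0.23180 -0.24665 +0.94097]
t = (+0.47418, +0.01157, +1.44780) m
tr R = 2.879036; θ = arccos((tr R − 1)/2) = 0.349575 rad = 20.029°
axis k = ((R−Rᵀ)₃₂, (R−Rᵀ)₁₃, (R−Rᵀ)₂₁) / (2 sinθ) = (-0.738132, -0.656572, -0.155159)
rvec = θ·k = (-0.258033, -0.229522, -0.054240)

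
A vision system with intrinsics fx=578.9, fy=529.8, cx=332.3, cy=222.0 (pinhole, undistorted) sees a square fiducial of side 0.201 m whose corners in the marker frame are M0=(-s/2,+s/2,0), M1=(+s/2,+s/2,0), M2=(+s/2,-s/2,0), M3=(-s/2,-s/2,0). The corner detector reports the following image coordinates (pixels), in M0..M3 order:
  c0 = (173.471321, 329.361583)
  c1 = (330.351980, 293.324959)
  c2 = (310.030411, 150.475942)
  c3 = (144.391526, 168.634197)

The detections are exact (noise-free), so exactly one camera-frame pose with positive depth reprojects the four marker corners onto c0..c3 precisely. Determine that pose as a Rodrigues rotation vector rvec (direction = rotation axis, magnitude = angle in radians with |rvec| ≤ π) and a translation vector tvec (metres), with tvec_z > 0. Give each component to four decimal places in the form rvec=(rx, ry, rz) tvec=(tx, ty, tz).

Intrinsics K: fx=578.9, fy=529.8, cx=332.3, cy=222.0
Marker side s = 0.201 m; corners in marker frame (Z=0):
  M0 = (-0.1005, +0.1005, 0)
  M1 = (+0.1005, +0.1005, 0)
  M2 = (+0.1005, -0.1005, 0)
  M3 = (-0.1005, -0.1005, 0)
Detected image corners:
  c0 = (173.471321, 329.361583) px
  c1 = (330.351980, 293.324959) px
  c2 = (310.030411, 150.475942) px
  c3 = (144.391526, 168.634197) px
Planar DLT: solve 8×8 A·h = b for H (H[2,2]=1):
  H  [+949.79627 +163.61469 +244.78190]
  H  [+9.75660 +793.76105 +235.94825]
  H  [+0.61735 +0.17564 +1.00000]
B = K⁻¹H; ‖b₁‖=1.446883, ‖b₂‖=1.446883; λ = 2/(‖b₁‖+‖b₂‖) = 0.691141, sign → tz>0 ⇒ λ=+0.691141
r₁ = λ·B[:,0] = (+0.88903,-0.16606,+0.42668); r₂ = λ·B[:,1] = (+0.12565,+0.98462,+0.12139)
r₃ = r₁×r₂ = (-0.44027,-0.05431,+0.89622); SVD([r₁ r₂ r₃]) → R = UVᵀ:
  R  [+0.88903 +0.12565 -0.44027]
  R  [-0.16606 +0.98462 -0.05431]
  R  [+0.42668 +0.12139 +0.89622]
t = (-0.10449, +0.01820, +0.69114) m
tr R = 2.769867; θ = arccos((tr R − 1)/2) = 0.484445 rad = 27.757°
axis k = ((R−Rᵀ)₃₂, (R−Rᵀ)₁₃, (R−Rᵀ)₂₁) / (2 sinθ) = (+0.188638, -0.930768, -0.313189)
rvec = θ·k = (+0.091385, -0.450906, -0.151723)

rvec=(0.0914, -0.4509, -0.1517) tvec=(-0.1045, 0.0182, 0.6911)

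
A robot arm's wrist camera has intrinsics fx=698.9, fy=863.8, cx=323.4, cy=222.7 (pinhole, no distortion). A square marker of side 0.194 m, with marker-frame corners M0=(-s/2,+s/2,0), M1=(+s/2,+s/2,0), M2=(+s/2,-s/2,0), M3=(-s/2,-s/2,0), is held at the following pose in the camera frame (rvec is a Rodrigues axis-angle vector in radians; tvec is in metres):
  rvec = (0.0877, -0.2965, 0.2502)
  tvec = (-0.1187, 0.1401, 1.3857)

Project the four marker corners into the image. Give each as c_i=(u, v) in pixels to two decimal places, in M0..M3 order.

c0=(203.59, 356.80) c1=(296.92, 378.56) c2=(321.40, 264.88) c3=(228.48, 238.08)

Intrinsics K: fx=698.9, fy=863.8, cx=323.4, cy=222.7
Marker side s = 0.194 m; corners in marker frame (Z=0):
  M0 = (-0.0970, +0.0970, 0)
  M1 = (+0.0970, +0.0970, 0)
  M2 = (+0.0970, -0.0970, 0)
  M3 = (-0.0970, -0.0970, 0)
rvec = (0.0877, -0.2965, 0.2502), |rvec| = θ = 0.39775 rad = 22.789°
Rodrigues: sinθ=0.38734, 1−cosθ=0.07806; R = I + sinθ·[k]× + (1−cosθ)·[k]×²:
    [+0.92573 -0.25649 -0.27792]
    [+0.23082 +0.96532 -0.12201]
    [+0.29957 +0.04880 +0.95283]
t = (-0.1187, 0.1401, 1.3857) m
M0: Pc = R·M0+t = (-0.23338, +0.21135, +1.36138); u = 698.9·(-0.23338)/1.36138 + 323.4 = 203.5904, v = 863.8·(+0.21135)/1.36138 + 222.7 = 356.8000
M1: Pc = R·M1+t = (-0.05378, +0.25613, +1.41949); u = 698.9·(-0.05378)/1.41949 + 323.4 = 296.9193, v = 863.8·(+0.25613)/1.41949 + 222.7 = 378.5594
M2: Pc = R·M2+t = (-0.00402, +0.06885, +1.41002); u = 698.9·(-0.00402)/1.41002 + 323.4 = 321.4050, v = 863.8·(+0.06885)/1.41002 + 222.7 = 264.8811
M3: Pc = R·M3+t = (-0.18362, +0.02407, +1.35191); u = 698.9·(-0.18362)/1.35191 + 323.4 = 228.4751, v = 863.8·(+0.02407)/1.35191 + 222.7 = 238.0824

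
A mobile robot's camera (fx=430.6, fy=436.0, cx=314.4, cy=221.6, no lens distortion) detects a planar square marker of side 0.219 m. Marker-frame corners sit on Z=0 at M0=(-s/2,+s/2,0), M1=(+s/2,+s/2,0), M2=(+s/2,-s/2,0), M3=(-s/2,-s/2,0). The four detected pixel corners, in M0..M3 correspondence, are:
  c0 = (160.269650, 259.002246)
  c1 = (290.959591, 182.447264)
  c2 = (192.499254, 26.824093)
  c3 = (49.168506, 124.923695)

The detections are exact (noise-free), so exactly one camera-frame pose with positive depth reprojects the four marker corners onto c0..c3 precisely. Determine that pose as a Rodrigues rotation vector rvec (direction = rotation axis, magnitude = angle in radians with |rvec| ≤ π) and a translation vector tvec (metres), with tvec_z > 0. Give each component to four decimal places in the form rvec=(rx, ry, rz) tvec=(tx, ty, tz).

Intrinsics K: fx=430.6, fy=436.0, cx=314.4, cy=221.6
Marker side s = 0.219 m; corners in marker frame (Z=0):
  M0 = (-0.1095, +0.1095, 0)
  M1 = (+0.1095, +0.1095, 0)
  M2 = (+0.1095, -0.1095, 0)
  M3 = (-0.1095, -0.1095, 0)
Detected image corners:
  c0 = (160.269650, 259.002246) px
  c1 = (290.959591, 182.447264) px
  c2 = (192.499254, 26.824093) px
  c3 = (49.168506, 124.923695) px
Planar DLT: solve 8×8 A·h = b for H (H[2,2]=1):
  H  [+573.17389 +590.89891 +174.73485]
  H  [-438.44308 +755.33283 +154.79669]
  H  [-0.29101 +0.64384 +1.00000]
B = K⁻¹H; ‖b₁‖=1.789686, ‖b₂‖=1.789686; λ = 2/(‖b₁‖+‖b₂‖) = 0.558757, sign → tz>0 ⇒ λ=+0.558757
r₁ = λ·B[:,0] = (+0.86249,-0.47924,-0.16260); r₂ = λ·B[:,1] = (+0.50410,+0.78515,+0.35975)
r₃ = r₁×r₂ = (-0.04474,-0.39225,+0.91877); SVD([r₁ r₂ r₃]) → R = UVᵀ:
  R  [+0.86249 +0.50410 -0.04474]
  R  [-0.47924 +0.78515 -0.39225]
  R  [-0.16260 +0.35975 +0.91877]
t = (-0.18123, -0.08561, +0.55876) m
tr R = 2.566414; θ = arccos((tr R − 1)/2) = 0.670990 rad = 38.445°
axis k = ((R−Rᵀ)₃₂, (R−Rᵀ)₁₃, (R−Rᵀ)₂₁) / (2 sinθ) = (+0.604730, +0.094781, -0.790770)
rvec = θ·k = (+0.405768, +0.063597, -0.530599)

rvec=(0.4058, 0.0636, -0.5306) tvec=(-0.1812, -0.0856, 0.5588)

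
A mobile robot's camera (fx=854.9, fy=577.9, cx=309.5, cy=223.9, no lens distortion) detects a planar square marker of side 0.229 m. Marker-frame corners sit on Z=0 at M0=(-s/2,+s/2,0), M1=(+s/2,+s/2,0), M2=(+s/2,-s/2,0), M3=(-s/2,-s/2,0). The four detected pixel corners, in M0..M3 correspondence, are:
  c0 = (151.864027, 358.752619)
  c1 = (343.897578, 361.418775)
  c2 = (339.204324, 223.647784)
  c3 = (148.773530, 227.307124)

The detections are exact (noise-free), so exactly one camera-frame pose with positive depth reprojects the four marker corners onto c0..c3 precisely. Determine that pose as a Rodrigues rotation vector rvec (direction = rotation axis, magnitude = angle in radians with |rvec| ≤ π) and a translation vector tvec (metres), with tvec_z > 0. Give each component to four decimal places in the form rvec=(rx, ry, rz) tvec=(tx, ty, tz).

rvec=(-0.0296, 0.2044, -0.0251) tvec=(-0.0760, 0.1172, 0.9867)

Intrinsics K: fx=854.9, fy=577.9, cx=309.5, cy=223.9
Marker side s = 0.229 m; corners in marker frame (Z=0):
  M0 = (-0.1145, +0.1145, 0)
  M1 = (+0.1145, +0.1145, 0)
  M2 = (+0.1145, -0.1145, 0)
  M3 = (-0.1145, -0.1145, 0)
Detected image corners:
  c0 = (151.864027, 358.752619) px
  c1 = (343.897578, 361.418775) px
  c2 = (339.204324, 223.647784) px
  c3 = (148.773530, 227.307124) px
Planar DLT: solve 8×8 A·h = b for H (H[2,2]=1):
  H  [+784.56558 +8.93949 +243.67974]
  H  [-62.33499 +577.99210 +292.53757]
  H  [-0.20532 -0.03242 +1.00000]
B = K⁻¹H; ‖b₁‖=1.013482, ‖b₂‖=1.013482; λ = 2/(‖b₁‖+‖b₂‖) = 0.986697, sign → tz>0 ⇒ λ=+0.986697
r₁ = λ·B[:,0] = (+0.97886,-0.02794,-0.20259); r₂ = λ·B[:,1] = (+0.02190,+0.99925,-0.03199)
r₃ = r₁×r₂ = (+0.20333,+0.02688,+0.97874); SVD([r₁ r₂ r₃]) → R = UVᵀ:
  R  [+0.97886 +0.02190 +0.20333]
  R  [-0.02794 +0.99925 +0.02688]
  R  [-0.20259 -0.03199 +0.97874]
t = (-0.07597, +0.11719, +0.98670) m
tr R = 2.956853; θ = arccos((tr R − 1)/2) = 0.208094 rad = 11.923°
axis k = ((R−Rᵀ)₃₂, (R−Rᵀ)₁₃, (R−Rᵀ)₂₁) / (2 sinθ) = (-0.142467, +0.982423, -0.120614)
rvec = θ·k = (-0.029646, +0.204436, -0.025099)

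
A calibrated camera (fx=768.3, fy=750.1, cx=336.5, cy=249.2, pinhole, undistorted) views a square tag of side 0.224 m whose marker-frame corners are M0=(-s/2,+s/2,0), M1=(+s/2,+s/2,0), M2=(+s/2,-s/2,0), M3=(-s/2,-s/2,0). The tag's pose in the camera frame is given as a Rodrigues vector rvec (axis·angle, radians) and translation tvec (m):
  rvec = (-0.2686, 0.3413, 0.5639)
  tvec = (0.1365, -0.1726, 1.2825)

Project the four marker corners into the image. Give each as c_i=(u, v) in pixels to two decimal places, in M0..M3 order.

c0=(327.66, 172.05) c1=(438.54, 231.70) c2=(512.63, 123.47) c3=(399.83, 72.31)

Intrinsics K: fx=768.3, fy=750.1, cx=336.5, cy=249.2
Marker side s = 0.224 m; corners in marker frame (Z=0):
  M0 = (-0.1120, +0.1120, 0)
  M1 = (+0.1120, +0.1120, 0)
  M2 = (+0.1120, -0.1120, 0)
  M3 = (-0.1120, -0.1120, 0)
rvec = (-0.2686, 0.3413, 0.5639), |rvec| = θ = 0.71177 rad = 40.781°
Rodrigues: sinθ=0.65317, 1−cosθ=0.24279; R = I + sinθ·[k]× + (1−cosθ)·[k]×²:
    [+0.79178 -0.56141 +0.24062]
    [+0.47354 +0.81303 +0.33872]
    [-0.38579 -0.15425 +0.90960]
t = (0.1365, -0.1726, 1.2825) m
M0: Pc = R·M0+t = (-0.01506, -0.13458, +1.30843); u = 768.3·(-0.01506)/1.30843 + 336.5 = 327.6581, v = 750.1·(-0.13458)/1.30843 + 249.2 = 172.0493
M1: Pc = R·M1+t = (+0.16230, -0.02850, +1.22202); u = 768.3·(+0.16230)/1.22202 + 336.5 = 438.5415, v = 750.1·(-0.02850)/1.22202 + 249.2 = 231.7040
M2: Pc = R·M2+t = (+0.28806, -0.21062, +1.25657); u = 768.3·(+0.28806)/1.25657 + 336.5 = 512.6265, v = 750.1·(-0.21062)/1.25657 + 249.2 = 123.4701
M3: Pc = R·M3+t = (+0.11070, -0.31670, +1.34298); u = 768.3·(+0.11070)/1.34298 + 336.5 = 399.8288, v = 750.1·(-0.31670)/1.34298 + 249.2 = 72.3148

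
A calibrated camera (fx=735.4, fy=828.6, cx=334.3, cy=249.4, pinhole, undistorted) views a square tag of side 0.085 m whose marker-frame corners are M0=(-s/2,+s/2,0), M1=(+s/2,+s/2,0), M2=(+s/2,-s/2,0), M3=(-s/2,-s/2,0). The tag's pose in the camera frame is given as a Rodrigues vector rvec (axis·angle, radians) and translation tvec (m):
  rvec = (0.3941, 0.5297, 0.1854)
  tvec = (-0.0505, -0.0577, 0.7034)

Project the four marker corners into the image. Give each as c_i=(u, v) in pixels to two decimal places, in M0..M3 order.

c0=(245.30, 215.13) c1=(316.01, 240.50) c2=(321.70, 144.02) c3=(247.17, 122.66)

Intrinsics K: fx=735.4, fy=828.6, cx=334.3, cy=249.4
Marker side s = 0.085 m; corners in marker frame (Z=0):
  M0 = (-0.0425, +0.0425, 0)
  M1 = (+0.0425, +0.0425, 0)
  M2 = (+0.0425, -0.0425, 0)
  M3 = (-0.0425, -0.0425, 0)
rvec = (0.3941, 0.5297, 0.1854), |rvec| = θ = 0.68576 rad = 39.291°
Rodrigues: sinθ=0.63326, 1−cosθ=0.22606; R = I + sinθ·[k]× + (1−cosθ)·[k]×²:
    [+0.84860 -0.07086 +0.52427]
    [+0.27156 +0.90882 -0.31672]
    [-0.45402 +0.41114 +0.79046]
t = (-0.0505, -0.0577, 0.7034) m
M0: Pc = R·M0+t = (-0.08958, -0.03062, +0.74017); u = 735.4·(-0.08958)/0.74017 + 334.3 = 245.3004, v = 828.6·(-0.03062)/0.74017 + 249.4 = 215.1256
M1: Pc = R·M1+t = (-0.01745, -0.00753, +0.70158); u = 735.4·(-0.01745)/0.70158 + 334.3 = 316.0130, v = 828.6·(-0.00753)/0.70158 + 249.4 = 240.5017
M2: Pc = R·M2+t = (-0.01142, -0.08478, +0.66663); u = 735.4·(-0.01142)/0.66663 + 334.3 = 321.6984, v = 828.6·(-0.08478)/0.66663 + 249.4 = 144.0169
M3: Pc = R·M3+t = (-0.08355, -0.10787, +0.70522); u = 735.4·(-0.08355)/0.70522 + 334.3 = 247.1706, v = 828.6·(-0.10787)/0.70522 + 249.4 = 122.6633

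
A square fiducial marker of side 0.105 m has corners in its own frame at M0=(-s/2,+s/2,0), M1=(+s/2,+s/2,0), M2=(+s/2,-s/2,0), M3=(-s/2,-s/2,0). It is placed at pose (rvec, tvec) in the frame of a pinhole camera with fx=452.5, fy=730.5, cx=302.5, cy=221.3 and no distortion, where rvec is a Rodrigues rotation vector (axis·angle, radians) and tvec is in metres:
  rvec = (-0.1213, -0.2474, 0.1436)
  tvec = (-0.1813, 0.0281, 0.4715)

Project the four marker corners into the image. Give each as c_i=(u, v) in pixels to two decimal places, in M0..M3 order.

c0=(63.92, 336.83) c1=(171.90, 355.99) c2=(187.96, 198.57) c3=(84.16, 171.68)

Intrinsics K: fx=452.5, fy=730.5, cx=302.5, cy=221.3
Marker side s = 0.105 m; corners in marker frame (Z=0):
  M0 = (-0.0525, +0.0525, 0)
  M1 = (+0.0525, +0.0525, 0)
  M2 = (+0.0525, -0.0525, 0)
  M3 = (-0.0525, -0.0525, 0)
rvec = (-0.1213, -0.2474, 0.1436), |rvec| = θ = 0.31071 rad = 17.802°
Rodrigues: sinθ=0.30574, 1−cosθ=0.04788; R = I + sinθ·[k]× + (1−cosθ)·[k]×²:
    [+0.95941 -0.12642 -0.25208]
    [+0.15619 +0.98247 +0.10174]
    [+0.23480 -0.13698 +0.96234]
t = (-0.1813, 0.0281, 0.4715) m
M0: Pc = R·M0+t = (-0.23831, +0.07148, +0.45198); u = 452.5·(-0.23831)/0.45198 + 302.5 = 63.9206, v = 730.5·(+0.07148)/0.45198 + 221.3 = 336.8274
M1: Pc = R·M1+t = (-0.13757, +0.08788, +0.47664); u = 452.5·(-0.13757)/0.47664 + 302.5 = 171.8985, v = 730.5·(+0.08788)/0.47664 + 221.3 = 355.9858
M2: Pc = R·M2+t = (-0.12429, -0.01528, +0.49102); u = 452.5·(-0.12429)/0.49102 + 302.5 = 187.9564, v = 730.5·(-0.01528)/0.49102 + 221.3 = 198.5673
M3: Pc = R·M3+t = (-0.22503, -0.03168, +0.46636); u = 452.5·(-0.22503)/0.46636 + 302.5 = 84.1575, v = 730.5·(-0.03168)/0.46636 + 221.3 = 171.6779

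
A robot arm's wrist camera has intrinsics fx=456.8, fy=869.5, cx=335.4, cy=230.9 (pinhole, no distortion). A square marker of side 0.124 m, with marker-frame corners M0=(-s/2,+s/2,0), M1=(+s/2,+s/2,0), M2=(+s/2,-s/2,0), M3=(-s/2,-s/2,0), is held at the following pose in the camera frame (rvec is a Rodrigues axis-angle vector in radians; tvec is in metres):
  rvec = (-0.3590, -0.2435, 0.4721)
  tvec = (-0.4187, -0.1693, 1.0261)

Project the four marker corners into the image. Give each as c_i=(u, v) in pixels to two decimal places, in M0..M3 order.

c0=(106.77, 101.50) c1=(159.24, 155.28) c2=(188.58, 74.26) c3=(139.06, 21.57)

Intrinsics K: fx=456.8, fy=869.5, cx=335.4, cy=230.9
Marker side s = 0.124 m; corners in marker frame (Z=0):
  M0 = (-0.0620, +0.0620, 0)
  M1 = (+0.0620, +0.0620, 0)
  M2 = (+0.0620, -0.0620, 0)
  M3 = (-0.0620, -0.0620, 0)
rvec = (-0.3590, -0.2435, 0.4721), |rvec| = θ = 0.64113 rad = 36.734°
Rodrigues: sinθ=0.59810, 1−cosθ=0.19858; R = I + sinθ·[k]× + (1−cosθ)·[k]×²:
    [+0.86368 -0.39818 -0.30904]
    [+0.48265 +0.83006 +0.27937]
    [+0.14528 -0.39044 +0.90909]
t = (-0.4187, -0.1693, 1.0261) m
M0: Pc = R·M0+t = (-0.49694, -0.14776, +0.99289); u = 456.8·(-0.49694)/0.99289 + 335.4 = 106.7732, v = 869.5·(-0.14776)/0.99289 + 230.9 = 101.5019
M1: Pc = R·M1+t = (-0.38984, -0.08791, +1.01090); u = 456.8·(-0.38984)/1.01090 + 335.4 = 159.2416, v = 869.5·(-0.08791)/1.01090 + 230.9 = 155.2847
M2: Pc = R·M2+t = (-0.34046, -0.19084, +1.05931); u = 456.8·(-0.34046)/1.05931 + 335.4 = 188.5842, v = 869.5·(-0.19084)/1.05931 + 230.9 = 74.2561
M3: Pc = R·M3+t = (-0.44756, -0.25069, +1.04130); u = 456.8·(-0.44756)/1.04130 + 335.4 = 139.0629, v = 869.5·(-0.25069)/1.04130 + 230.9 = 21.5720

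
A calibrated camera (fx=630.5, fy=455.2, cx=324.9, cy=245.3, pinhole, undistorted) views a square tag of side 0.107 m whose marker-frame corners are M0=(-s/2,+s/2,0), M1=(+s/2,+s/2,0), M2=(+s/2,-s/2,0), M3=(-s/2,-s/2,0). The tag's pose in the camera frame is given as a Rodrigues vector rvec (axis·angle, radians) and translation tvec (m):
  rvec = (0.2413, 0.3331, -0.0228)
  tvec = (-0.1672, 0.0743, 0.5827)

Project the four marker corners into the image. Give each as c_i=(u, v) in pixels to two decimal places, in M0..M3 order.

c0=(104.15, 338.43) c1=(201.18, 345.54) c2=(188.12, 264.47) c3=(87.78, 261.88)

Intrinsics K: fx=630.5, fy=455.2, cx=324.9, cy=245.3
Marker side s = 0.107 m; corners in marker frame (Z=0):
  M0 = (-0.0535, +0.0535, 0)
  M1 = (+0.0535, +0.0535, 0)
  M2 = (+0.0535, -0.0535, 0)
  M3 = (-0.0535, -0.0535, 0)
rvec = (0.2413, 0.3331, -0.0228), |rvec| = θ = 0.41195 rad = 23.603°
Rodrigues: sinθ=0.40040, 1−cosθ=0.08366; R = I + sinθ·[k]× + (1−cosθ)·[k]×²:
    [+0.94505 +0.06178 +0.32105]
    [+0.01746 +0.97104 -0.23828]
    [-0.32647 +0.23079 +0.91660]
t = (-0.1672, 0.0743, 0.5827) m
M0: Pc = R·M0+t = (-0.21445, +0.12532, +0.61251); u = 630.5·(-0.21445)/0.61251 + 324.9 = 104.1480, v = 455.2·(+0.12532)/0.61251 + 245.3 = 338.4311
M1: Pc = R·M1+t = (-0.11333, +0.12718, +0.57758); u = 630.5·(-0.11333)/0.57758 + 324.9 = 201.1815, v = 455.2·(+0.12718)/0.57758 + 245.3 = 345.5363
M2: Pc = R·M2+t = (-0.11995, +0.02328, +0.55289); u = 630.5·(-0.11995)/0.55289 + 324.9 = 188.1168, v = 455.2·(+0.02328)/0.55289 + 245.3 = 264.4697
M3: Pc = R·M3+t = (-0.22107, +0.02142, +0.58782); u = 630.5·(-0.22107)/0.58782 + 324.9 = 87.7832, v = 455.2·(+0.02142)/0.58782 + 245.3 = 261.8836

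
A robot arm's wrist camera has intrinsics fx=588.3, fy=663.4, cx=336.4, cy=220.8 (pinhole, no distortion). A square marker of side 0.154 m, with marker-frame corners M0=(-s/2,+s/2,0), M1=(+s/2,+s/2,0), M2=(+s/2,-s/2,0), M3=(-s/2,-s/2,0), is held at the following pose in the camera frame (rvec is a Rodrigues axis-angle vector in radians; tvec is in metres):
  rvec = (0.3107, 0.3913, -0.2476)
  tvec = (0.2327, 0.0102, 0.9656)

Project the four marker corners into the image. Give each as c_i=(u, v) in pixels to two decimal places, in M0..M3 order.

Intrinsics K: fx=588.3, fy=663.4, cx=336.4, cy=220.8
Marker side s = 0.154 m; corners in marker frame (Z=0):
  M0 = (-0.0770, +0.0770, 0)
  M1 = (+0.0770, +0.0770, 0)
  M2 = (+0.0770, -0.0770, 0)
  M3 = (-0.0770, -0.0770, 0)
rvec = (0.3107, 0.3913, -0.2476), |rvec| = θ = 0.55763 rad = 31.950°
Rodrigues: sinθ=0.52918, 1−cosθ=0.15149; R = I + sinθ·[k]× + (1−cosθ)·[k]×²:
    [+0.89554 +0.29420 +0.33386]
    [-0.17574 +0.92310 -0.34205]
    [-0.40881 +0.24765 +0.87838]
t = (0.2327, 0.0102, 0.9656) m
M0: Pc = R·M0+t = (+0.18640, +0.09481, +1.01615); u = 588.3·(+0.18640)/1.01615 + 336.4 = 444.3146, v = 663.4·(+0.09481)/1.01615 + 220.8 = 282.6979
M1: Pc = R·M1+t = (+0.32431, +0.06775, +0.95319); u = 588.3·(+0.32431)/0.95319 + 336.4 = 536.5608, v = 663.4·(+0.06775)/0.95319 + 220.8 = 267.9507
M2: Pc = R·M2+t = (+0.27900, -0.07441, +0.91505); u = 588.3·(+0.27900)/0.91505 + 336.4 = 515.7751, v = 663.4·(-0.07441)/0.91505 + 220.8 = 166.8533
M3: Pc = R·M3+t = (+0.14109, -0.04735, +0.97801); u = 588.3·(+0.14109)/0.97801 + 336.4 = 421.2698, v = 663.4·(-0.04735)/0.97801 + 220.8 = 188.6836

c0=(444.31, 282.70) c1=(536.56, 267.95) c2=(515.78, 166.85) c3=(421.27, 188.68)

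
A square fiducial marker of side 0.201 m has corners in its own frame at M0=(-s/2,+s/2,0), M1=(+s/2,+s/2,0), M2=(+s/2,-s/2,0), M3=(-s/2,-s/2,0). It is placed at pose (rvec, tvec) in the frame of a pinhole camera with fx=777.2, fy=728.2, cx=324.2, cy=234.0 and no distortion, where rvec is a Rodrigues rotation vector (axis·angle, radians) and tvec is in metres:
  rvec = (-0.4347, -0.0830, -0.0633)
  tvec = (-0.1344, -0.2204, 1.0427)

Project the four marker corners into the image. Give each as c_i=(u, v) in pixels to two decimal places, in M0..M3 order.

c0=(146.67, 142.13) c1=(303.81, 137.54) c2=(294.10, 23.86) c3=(149.07, 26.09)

Intrinsics K: fx=777.2, fy=728.2, cx=324.2, cy=234.0
Marker side s = 0.201 m; corners in marker frame (Z=0):
  M0 = (-0.1005, +0.1005, 0)
  M1 = (+0.1005, +0.1005, 0)
  M2 = (+0.1005, -0.1005, 0)
  M3 = (-0.1005, -0.1005, 0)
rvec = (-0.4347, -0.0830, -0.0633), |rvec| = θ = 0.44706 rad = 25.614°
Rodrigues: sinθ=0.43231, 1−cosθ=0.09828; R = I + sinθ·[k]× + (1−cosθ)·[k]×²:
    [+0.99464 +0.07895 -0.06673]
    [-0.04347 +0.90511 +0.42295]
    [+0.09379 -0.41778 +0.90369]
t = (-0.1344, -0.2204, 1.0427) m
M0: Pc = R·M0+t = (-0.22643, -0.12507, +0.99129); u = 777.2·(-0.22643)/0.99129 + 324.2 = 146.6744, v = 728.2·(-0.12507)/0.99129 + 234.0 = 142.1253
M1: Pc = R·M1+t = (-0.02650, -0.13381, +1.01014); u = 777.2·(-0.02650)/1.01014 + 324.2 = 303.8082, v = 728.2·(-0.13381)/1.01014 + 234.0 = 137.5411
M2: Pc = R·M2+t = (-0.04237, -0.31573, +1.09411); u = 777.2·(-0.04237)/1.09411 + 324.2 = 294.1002, v = 728.2·(-0.31573)/1.09411 + 234.0 = 23.8605
M3: Pc = R·M3+t = (-0.24230, -0.30699, +1.07526); u = 777.2·(-0.24230)/1.07526 + 324.2 = 149.0678, v = 728.2·(-0.30699)/1.07526 + 234.0 = 26.0936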